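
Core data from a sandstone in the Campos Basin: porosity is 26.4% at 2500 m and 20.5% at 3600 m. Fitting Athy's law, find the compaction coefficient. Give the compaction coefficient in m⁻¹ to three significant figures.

0.000230 m⁻¹

Working in km (1 km = 1000 m; c in km⁻¹ = c in m⁻¹ × 1000):
Athy: φ(d) = φ₀ e^(−cd) ⇒ φ₁/φ₂ = e^{c(d₂−d₁)} ⇒ c = ln(φ₁/φ₂)/(d₂−d₁)
c = ln(0.264/0.205) / (3.6 − 2.5) = ln(1.288) / 1.1 = 0.2529 / 1.1 = 0.2299 km⁻¹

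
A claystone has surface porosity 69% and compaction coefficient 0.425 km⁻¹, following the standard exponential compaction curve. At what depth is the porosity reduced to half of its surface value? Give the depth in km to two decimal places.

n/n₀ = 1/2 ⇒ exp(−k·z) = 1/2 ⇒ z = ln(2) / k
z = 0.6931 / 0.425 = 1.631 km

1.63 km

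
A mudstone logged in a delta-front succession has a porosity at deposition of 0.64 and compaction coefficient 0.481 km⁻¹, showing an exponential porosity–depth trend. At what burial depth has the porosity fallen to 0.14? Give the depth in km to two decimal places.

Invert Athy's law: d = ln(φ₀/φ) / k
d = ln(0.64/0.14) / 0.481 = ln(4.571) / 0.481 = 1.5198 / 0.481 = 3.160 km

3.16 km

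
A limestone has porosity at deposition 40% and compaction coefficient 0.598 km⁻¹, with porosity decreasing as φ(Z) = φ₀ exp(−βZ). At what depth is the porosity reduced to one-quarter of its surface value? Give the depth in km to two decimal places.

2.32 km

φ/φ₀ = 1/4 ⇒ exp(−β·Z) = 1/4 ⇒ Z = ln(4) / β
Z = 1.3863 / 0.598 = 2.318 km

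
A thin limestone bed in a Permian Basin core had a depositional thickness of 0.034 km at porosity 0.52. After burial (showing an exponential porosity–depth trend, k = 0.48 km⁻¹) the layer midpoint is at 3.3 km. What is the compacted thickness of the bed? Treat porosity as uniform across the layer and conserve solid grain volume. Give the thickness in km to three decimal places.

0.018 km

Porosity at 3.3 km: n = 0.52·exp(−0.48×3.3) = 0.1067
Solid-volume conservation: h(1−n) = h₀(1−n₀) ⇒ h = h₀·(1−n₀)/(1−n)
h = 0.034 × (1 − 0.52)/(1 − 0.1067) = 0.034 × 0.5373 = 0.0183 km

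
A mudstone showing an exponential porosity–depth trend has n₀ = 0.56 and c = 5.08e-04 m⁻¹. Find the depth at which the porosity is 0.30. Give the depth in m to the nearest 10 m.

Working in km (1 km = 1000 m; c in km⁻¹ = c in m⁻¹ × 1000):
Invert Athy's law: z = ln(n₀/n) / c
z = ln(0.56/0.3) / 0.508 = ln(1.867) / 0.508 = 0.6242 / 0.508 = 1.229 km

1230 m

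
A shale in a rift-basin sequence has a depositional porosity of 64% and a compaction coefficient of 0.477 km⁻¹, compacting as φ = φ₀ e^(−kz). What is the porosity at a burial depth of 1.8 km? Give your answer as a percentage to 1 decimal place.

27.1%

φ = φ₀·exp(−k·z) = 0.64 × exp(−0.477 × 1.8) = 0.64 × exp(−0.8586)
  = 0.64 × 0.4238 = 0.2712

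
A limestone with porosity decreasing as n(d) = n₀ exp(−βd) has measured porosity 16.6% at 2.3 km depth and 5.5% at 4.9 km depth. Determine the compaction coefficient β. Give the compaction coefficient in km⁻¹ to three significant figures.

0.425 km⁻¹

Athy: n(d) = n₀ e^(−βd) ⇒ n₁/n₂ = e^{β(d₂−d₁)} ⇒ β = ln(n₁/n₂)/(d₂−d₁)
β = ln(0.166/0.055) / (4.9 − 2.3) = ln(3.018) / 2.6 = 1.1047 / 2.6 = 0.4249 km⁻¹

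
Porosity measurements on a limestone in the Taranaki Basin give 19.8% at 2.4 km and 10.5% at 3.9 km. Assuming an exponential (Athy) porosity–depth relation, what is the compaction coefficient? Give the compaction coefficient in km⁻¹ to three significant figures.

Athy: n(d) = n₀ e^(−cd) ⇒ n₁/n₂ = e^{c(d₂−d₁)} ⇒ c = ln(n₁/n₂)/(d₂−d₁)
c = ln(0.198/0.105) / (3.9 − 2.4) = ln(1.886) / 1.5 = 0.6343 / 1.5 = 0.4229 km⁻¹

0.423 km⁻¹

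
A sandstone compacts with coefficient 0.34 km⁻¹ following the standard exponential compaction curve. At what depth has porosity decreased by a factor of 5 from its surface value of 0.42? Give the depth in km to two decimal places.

n/n₀ = 1/5 ⇒ exp(−k·z) = 1/5 ⇒ z = ln(5) / k
z = 1.6094 / 0.34 = 4.734 km

4.73 km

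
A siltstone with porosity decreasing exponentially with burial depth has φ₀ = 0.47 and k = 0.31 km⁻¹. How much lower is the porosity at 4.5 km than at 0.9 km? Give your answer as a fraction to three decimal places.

0.239

φ(0.9) = 0.47·e^(−0.31×0.9) = 0.3556
φ(4.5) = 0.47·e^(−0.31×4.5) = 0.1165
Δφ = 0.3556 − 0.1165 = 0.2391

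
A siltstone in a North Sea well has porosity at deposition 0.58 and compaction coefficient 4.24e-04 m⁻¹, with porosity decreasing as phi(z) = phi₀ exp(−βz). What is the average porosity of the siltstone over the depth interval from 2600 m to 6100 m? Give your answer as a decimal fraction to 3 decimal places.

Working in km (1 km = 1000 m; β in km⁻¹ = β in m⁻¹ × 1000):
⟨phi⟩ = (1/(z₂−z₁)) ∫ phi₀ e^(−βz) dz = phi₀·(e^(−β·z₁) − e^(−β·z₂)) / (β·(z₂−z₁))
e^(−0.424×2.6) = 0.3321; e^(−0.424×6.1) = 0.0753
⟨phi⟩ = 0.58 × (0.3321 − 0.0753) / (0.424 × 3.5) = 0.58 × 0.1730 = 0.1004

0.100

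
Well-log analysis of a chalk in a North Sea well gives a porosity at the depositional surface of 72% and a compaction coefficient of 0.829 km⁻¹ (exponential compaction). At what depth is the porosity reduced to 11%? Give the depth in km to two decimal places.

2.27 km

Invert Athy's law: Z = ln(φ₀/φ) / β
Z = ln(0.72/0.11) / 0.829 = ln(6.545) / 0.829 = 1.8788 / 0.829 = 2.266 km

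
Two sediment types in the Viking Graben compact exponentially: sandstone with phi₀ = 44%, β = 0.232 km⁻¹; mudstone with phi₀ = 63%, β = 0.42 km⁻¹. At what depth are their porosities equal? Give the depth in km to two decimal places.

Set phi₀ₐ e^(−βₐd) = phi₀ᵦ e^(−βᵦd) ⇒ ln(phi₀ₐ/phi₀ᵦ) = (βₐ − βᵦ)·d
d = ln(0.44/0.63) / (0.232 − 0.42) = -0.3589 / -0.188 = 1.909 km

1.91 km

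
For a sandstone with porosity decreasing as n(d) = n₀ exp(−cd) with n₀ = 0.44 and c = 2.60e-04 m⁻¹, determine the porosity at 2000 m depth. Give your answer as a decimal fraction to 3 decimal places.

0.262

Working in km (1 km = 1000 m; c in km⁻¹ = c in m⁻¹ × 1000):
n = n₀·exp(−c·d) = 0.44 × exp(−0.26 × 2) = 0.44 × exp(−0.52)
  = 0.44 × 0.5945 = 0.2616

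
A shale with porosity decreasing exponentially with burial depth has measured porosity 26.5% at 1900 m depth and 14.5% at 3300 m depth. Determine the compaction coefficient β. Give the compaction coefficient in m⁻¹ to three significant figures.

Working in km (1 km = 1000 m; β in km⁻¹ = β in m⁻¹ × 1000):
Athy: n(Z) = n₀ e^(−βZ) ⇒ n₁/n₂ = e^{β(Z₂−Z₁)} ⇒ β = ln(n₁/n₂)/(Z₂−Z₁)
β = ln(0.265/0.145) / (3.3 − 1.9) = ln(1.828) / 1.4 = 0.6030 / 1.4 = 0.4307 km⁻¹

0.000431 m⁻¹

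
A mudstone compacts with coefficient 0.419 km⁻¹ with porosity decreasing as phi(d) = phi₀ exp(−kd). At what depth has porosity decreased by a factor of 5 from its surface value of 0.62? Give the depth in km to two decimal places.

3.84 km

phi/phi₀ = 1/5 ⇒ exp(−k·d) = 1/5 ⇒ d = ln(5) / k
d = 1.6094 / 0.419 = 3.841 km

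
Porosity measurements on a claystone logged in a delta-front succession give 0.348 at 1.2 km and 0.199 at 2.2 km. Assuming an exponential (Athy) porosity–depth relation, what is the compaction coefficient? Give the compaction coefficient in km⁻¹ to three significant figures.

Athy: phi(d) = phi₀ e^(−βd) ⇒ phi₁/phi₂ = e^{β(d₂−d₁)} ⇒ β = ln(phi₁/phi₂)/(d₂−d₁)
β = ln(0.348/0.199) / (2.2 − 1.2) = ln(1.749) / 1 = 0.5589 / 1 = 0.5589 km⁻¹

0.559 km⁻¹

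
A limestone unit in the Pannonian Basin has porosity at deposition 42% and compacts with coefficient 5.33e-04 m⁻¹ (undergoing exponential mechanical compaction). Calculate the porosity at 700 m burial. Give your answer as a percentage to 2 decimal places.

Working in km (1 km = 1000 m; k in km⁻¹ = k in m⁻¹ × 1000):
phi = phi₀·exp(−k·d) = 0.42 × exp(−0.533 × 0.7) = 0.42 × exp(−0.3731)
  = 0.42 × 0.6886 = 0.2892

28.92%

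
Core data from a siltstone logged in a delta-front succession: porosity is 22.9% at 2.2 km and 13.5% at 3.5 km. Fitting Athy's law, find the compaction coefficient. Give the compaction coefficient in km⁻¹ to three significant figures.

Athy: φ(z) = φ₀ e^(−βz) ⇒ φ₁/φ₂ = e^{β(z₂−z₁)} ⇒ β = ln(φ₁/φ₂)/(z₂−z₁)
β = ln(0.229/0.135) / (3.5 − 2.2) = ln(1.696) / 1.3 = 0.5284 / 1.3 = 0.4065 km⁻¹

0.406 km⁻¹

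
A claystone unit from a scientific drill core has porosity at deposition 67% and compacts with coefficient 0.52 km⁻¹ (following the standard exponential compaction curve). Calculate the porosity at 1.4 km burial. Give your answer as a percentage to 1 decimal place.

32.4%

n = n₀·exp(−c·z) = 0.67 × exp(−0.52 × 1.4) = 0.67 × exp(−0.728)
  = 0.67 × 0.4829 = 0.3235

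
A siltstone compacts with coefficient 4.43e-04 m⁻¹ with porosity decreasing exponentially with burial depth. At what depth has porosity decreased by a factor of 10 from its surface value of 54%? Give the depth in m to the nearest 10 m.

Working in km (1 km = 1000 m; β in km⁻¹ = β in m⁻¹ × 1000):
n/n₀ = 1/10 ⇒ exp(−β·Z) = 1/10 ⇒ Z = ln(10) / β
Z = 2.3026 / 0.443 = 5.198 km

5200 m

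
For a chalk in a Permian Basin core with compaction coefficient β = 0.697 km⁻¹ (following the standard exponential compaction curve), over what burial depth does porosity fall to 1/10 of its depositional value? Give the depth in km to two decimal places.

φ/φ₀ = 1/10 ⇒ exp(−β·d) = 1/10 ⇒ d = ln(10) / β
d = 2.3026 / 0.697 = 3.304 km

3.30 km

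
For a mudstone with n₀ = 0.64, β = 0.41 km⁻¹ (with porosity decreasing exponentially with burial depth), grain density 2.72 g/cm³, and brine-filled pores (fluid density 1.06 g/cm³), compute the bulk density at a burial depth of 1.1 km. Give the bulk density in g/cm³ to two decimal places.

Porosity at depth: n = 0.64·exp(−0.41×1.1) = 0.64×0.6370 = 0.4077
Bulk density: ρ_b = (1−n)ρ_g + n·ρ_f = 0.5923×2.72 + 0.4077×1.06
       = 1.611 + 0.432 = 2.043 g/cm³

2.04 g/cm³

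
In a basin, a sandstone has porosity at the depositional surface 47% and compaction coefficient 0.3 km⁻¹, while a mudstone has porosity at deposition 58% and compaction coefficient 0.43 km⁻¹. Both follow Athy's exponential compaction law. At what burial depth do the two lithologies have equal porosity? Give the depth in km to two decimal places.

Set n₀ₐ e^(−kₐZ) = n₀ᵦ e^(−kᵦZ) ⇒ ln(n₀ₐ/n₀ᵦ) = (kₐ − kᵦ)·Z
Z = ln(0.47/0.58) / (0.3 − 0.43) = -0.2103 / -0.13 = 1.618 km

1.62 km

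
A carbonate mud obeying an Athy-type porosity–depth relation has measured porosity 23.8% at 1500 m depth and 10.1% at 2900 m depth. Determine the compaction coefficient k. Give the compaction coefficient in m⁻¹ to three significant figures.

0.000612 m⁻¹

Working in km (1 km = 1000 m; k in km⁻¹ = k in m⁻¹ × 1000):
Athy: φ(d) = φ₀ e^(−kd) ⇒ φ₁/φ₂ = e^{k(d₂−d₁)} ⇒ k = ln(φ₁/φ₂)/(d₂−d₁)
k = ln(0.238/0.101) / (2.9 − 1.5) = ln(2.356) / 1.4 = 0.8572 / 1.4 = 0.6123 km⁻¹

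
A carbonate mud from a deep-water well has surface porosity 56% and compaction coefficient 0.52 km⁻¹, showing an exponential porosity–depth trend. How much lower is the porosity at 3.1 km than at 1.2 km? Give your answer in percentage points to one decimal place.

18.8 percentage points

n(1.2) = 0.56·e^(−0.52×1.2) = 0.3000
n(3.1) = 0.56·e^(−0.52×3.1) = 0.1117
Δn = 0.3000 − 0.1117 = 0.1883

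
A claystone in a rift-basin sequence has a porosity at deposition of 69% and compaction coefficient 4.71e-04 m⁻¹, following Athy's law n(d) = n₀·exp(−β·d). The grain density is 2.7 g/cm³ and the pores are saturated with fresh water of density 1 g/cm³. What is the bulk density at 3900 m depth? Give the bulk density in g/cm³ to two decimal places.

2.51 g/cm³

Working in km (1 km = 1000 m; β in km⁻¹ = β in m⁻¹ × 1000):
Porosity at depth: n = 0.69·exp(−0.471×3.9) = 0.69×0.1593 = 0.1099
Bulk density: ρ_b = (1−n)ρ_g + n·ρ_f = 0.8901×2.7 + 0.1099×1
       = 2.403 + 0.110 = 2.513 g/cm³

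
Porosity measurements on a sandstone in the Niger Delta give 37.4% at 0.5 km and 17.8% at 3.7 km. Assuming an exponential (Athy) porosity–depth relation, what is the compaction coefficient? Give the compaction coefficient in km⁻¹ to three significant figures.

0.232 km⁻¹

Athy: phi(d) = phi₀ e^(−cd) ⇒ phi₁/phi₂ = e^{c(d₂−d₁)} ⇒ c = ln(phi₁/phi₂)/(d₂−d₁)
c = ln(0.374/0.178) / (3.7 − 0.5) = ln(2.101) / 3.2 = 0.7425 / 3.2 = 0.232 km⁻¹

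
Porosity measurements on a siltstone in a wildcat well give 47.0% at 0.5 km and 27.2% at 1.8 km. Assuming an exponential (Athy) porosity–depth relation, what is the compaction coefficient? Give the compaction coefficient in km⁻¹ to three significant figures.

Athy: φ(Z) = φ₀ e^(−cZ) ⇒ φ₁/φ₂ = e^{c(Z₂−Z₁)} ⇒ c = ln(φ₁/φ₂)/(Z₂−Z₁)
c = ln(0.47/0.272) / (1.8 − 0.5) = ln(1.728) / 1.3 = 0.5469 / 1.3 = 0.4207 km⁻¹

0.421 km⁻¹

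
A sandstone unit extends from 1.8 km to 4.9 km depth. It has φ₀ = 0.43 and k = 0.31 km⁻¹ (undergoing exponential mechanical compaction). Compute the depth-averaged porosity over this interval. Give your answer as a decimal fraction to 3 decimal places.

0.158

⟨φ⟩ = (1/(Z₂−Z₁)) ∫ φ₀ e^(−kZ) dZ = φ₀·(e^(−k·Z₁) − e^(−k·Z₂)) / (k·(Z₂−Z₁))
e^(−0.31×1.8) = 0.5724; e^(−0.31×4.9) = 0.2189
⟨φ⟩ = 0.43 × (0.5724 − 0.2189) / (0.31 × 3.1) = 0.43 × 0.3678 = 0.1581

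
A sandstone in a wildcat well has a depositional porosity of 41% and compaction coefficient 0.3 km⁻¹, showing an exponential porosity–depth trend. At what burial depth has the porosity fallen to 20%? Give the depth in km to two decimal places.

2.39 km

Invert Athy's law: d = ln(φ₀/φ) / c
d = ln(0.41/0.2) / 0.3 = ln(2.05) / 0.3 = 0.7178 / 0.3 = 2.393 km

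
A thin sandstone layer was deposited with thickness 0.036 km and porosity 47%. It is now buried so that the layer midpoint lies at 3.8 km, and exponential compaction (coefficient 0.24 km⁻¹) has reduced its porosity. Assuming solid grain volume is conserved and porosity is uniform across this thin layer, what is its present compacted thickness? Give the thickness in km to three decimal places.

0.024 km

Porosity at 3.8 km: n = 0.47·exp(−0.24×3.8) = 0.1888
Solid-volume conservation: h(1−n) = h₀(1−n₀) ⇒ h = h₀·(1−n₀)/(1−n)
h = 0.036 × (1 − 0.47)/(1 − 0.1888) = 0.036 × 0.6534 = 0.0235 km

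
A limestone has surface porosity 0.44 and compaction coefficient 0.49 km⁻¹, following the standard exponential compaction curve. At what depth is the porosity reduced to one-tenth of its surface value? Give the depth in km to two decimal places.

n/n₀ = 1/10 ⇒ exp(−c·d) = 1/10 ⇒ d = ln(10) / c
d = 2.3026 / 0.49 = 4.699 km

4.70 km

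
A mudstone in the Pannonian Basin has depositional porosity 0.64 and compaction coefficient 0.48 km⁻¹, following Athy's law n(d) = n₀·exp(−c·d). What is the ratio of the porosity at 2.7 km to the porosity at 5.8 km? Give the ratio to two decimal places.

n(d₁)/n(d₂) = e^(−c·d₁)/e^(−c·d₂) = e^{c(d₂−d₁)}
= exp(0.48 × 3.1) = exp(1.488) = 4.4282

4.43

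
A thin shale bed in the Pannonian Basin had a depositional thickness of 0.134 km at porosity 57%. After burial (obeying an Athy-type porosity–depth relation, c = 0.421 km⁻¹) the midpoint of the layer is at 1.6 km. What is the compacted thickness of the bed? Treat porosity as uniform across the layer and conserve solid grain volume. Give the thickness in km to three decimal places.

Porosity at 1.6 km: phi = 0.57·exp(−0.421×1.6) = 0.2906
Solid-volume conservation: h(1−phi) = h₀(1−phi₀) ⇒ h = h₀·(1−phi₀)/(1−phi)
h = 0.134 × (1 − 0.57)/(1 − 0.2906) = 0.134 × 0.6062 = 0.0812 km

0.081 km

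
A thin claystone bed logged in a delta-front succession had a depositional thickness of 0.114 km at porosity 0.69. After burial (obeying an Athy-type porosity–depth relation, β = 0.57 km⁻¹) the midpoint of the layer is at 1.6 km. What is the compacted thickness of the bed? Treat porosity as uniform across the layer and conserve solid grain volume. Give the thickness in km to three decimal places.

Porosity at 1.6 km: phi = 0.69·exp(−0.57×1.6) = 0.2772
Solid-volume conservation: h(1−phi) = h₀(1−phi₀) ⇒ h = h₀·(1−phi₀)/(1−phi)
h = 0.114 × (1 − 0.69)/(1 − 0.2772) = 0.114 × 0.4289 = 0.0489 km

0.049 km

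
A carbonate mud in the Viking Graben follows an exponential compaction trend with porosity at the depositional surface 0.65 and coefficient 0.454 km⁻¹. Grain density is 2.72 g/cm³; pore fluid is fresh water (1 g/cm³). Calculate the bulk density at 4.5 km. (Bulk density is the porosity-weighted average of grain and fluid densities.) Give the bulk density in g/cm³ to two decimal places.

Porosity at depth: phi = 0.65·exp(−0.454×4.5) = 0.65×0.1296 = 0.0843
Bulk density: ρ_b = (1−phi)ρ_g + phi·ρ_f = 0.9157×2.72 + 0.0843×1
       = 2.491 + 0.084 = 2.575 g/cm³

2.58 g/cm³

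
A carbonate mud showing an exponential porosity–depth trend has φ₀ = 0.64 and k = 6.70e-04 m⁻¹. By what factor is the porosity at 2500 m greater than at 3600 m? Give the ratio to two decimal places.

2.09

Working in km (1 km = 1000 m; k in km⁻¹ = k in m⁻¹ × 1000):
φ(z₁)/φ(z₂) = e^(−k·z₁)/e^(−k·z₂) = e^{k(z₂−z₁)}
= exp(0.67 × 1.1) = exp(0.737) = 2.0897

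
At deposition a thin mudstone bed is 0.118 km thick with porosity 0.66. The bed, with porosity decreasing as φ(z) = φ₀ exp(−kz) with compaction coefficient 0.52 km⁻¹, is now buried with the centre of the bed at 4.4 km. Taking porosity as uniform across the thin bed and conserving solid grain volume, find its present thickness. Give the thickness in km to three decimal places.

Porosity at 4.4 km: φ = 0.66·exp(−0.52×4.4) = 0.0670
Solid-volume conservation: h(1−φ) = h₀(1−φ₀) ⇒ h = h₀·(1−φ₀)/(1−φ)
h = 0.118 × (1 − 0.66)/(1 − 0.0670) = 0.118 × 0.3644 = 0.0430 km

0.043 km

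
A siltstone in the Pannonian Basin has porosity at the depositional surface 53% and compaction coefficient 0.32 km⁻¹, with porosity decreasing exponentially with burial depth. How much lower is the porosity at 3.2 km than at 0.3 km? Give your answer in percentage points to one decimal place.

n(0.3) = 0.53·e^(−0.32×0.3) = 0.4815
n(3.2) = 0.53·e^(−0.32×3.2) = 0.1904
Δn = 0.4815 − 0.1904 = 0.2911

29.1 percentage points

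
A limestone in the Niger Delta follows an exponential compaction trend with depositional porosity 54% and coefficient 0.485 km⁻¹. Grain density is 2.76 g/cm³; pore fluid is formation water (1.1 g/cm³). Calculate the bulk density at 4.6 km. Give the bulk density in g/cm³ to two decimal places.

2.66 g/cm³

Porosity at depth: n = 0.54·exp(−0.485×4.6) = 0.54×0.1074 = 0.0580
Bulk density: ρ_b = (1−n)ρ_g + n·ρ_f = 0.9420×2.76 + 0.0580×1.1
       = 2.600 + 0.064 = 2.664 g/cm³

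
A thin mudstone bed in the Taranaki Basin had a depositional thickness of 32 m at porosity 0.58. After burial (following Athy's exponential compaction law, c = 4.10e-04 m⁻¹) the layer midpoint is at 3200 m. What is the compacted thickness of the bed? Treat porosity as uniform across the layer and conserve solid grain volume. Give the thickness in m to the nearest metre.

Working in km (1 km = 1000 m; c in km⁻¹ = c in m⁻¹ × 1000):
Porosity at 3.2 km: n = 0.58·exp(−0.41×3.2) = 0.1562
Solid-volume conservation: h(1−n) = h₀(1−n₀) ⇒ h = h₀·(1−n₀)/(1−n)
h = 0.032 × (1 − 0.58)/(1 − 0.1562) = 0.032 × 0.4977 = 0.0159 km

16 m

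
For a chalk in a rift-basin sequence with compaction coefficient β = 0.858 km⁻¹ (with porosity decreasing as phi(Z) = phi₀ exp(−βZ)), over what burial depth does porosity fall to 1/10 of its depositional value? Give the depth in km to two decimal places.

phi/phi₀ = 1/10 ⇒ exp(−β·Z) = 1/10 ⇒ Z = ln(10) / β
Z = 2.3026 / 0.858 = 2.684 km

2.68 km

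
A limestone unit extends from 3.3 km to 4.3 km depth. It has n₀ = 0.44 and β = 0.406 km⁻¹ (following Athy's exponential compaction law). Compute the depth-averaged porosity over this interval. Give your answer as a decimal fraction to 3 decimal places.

0.095

⟨n⟩ = (1/(z₂−z₁)) ∫ n₀ e^(−βz) dz = n₀·(e^(−β·z₁) − e^(−β·z₂)) / (β·(z₂−z₁))
e^(−0.406×3.3) = 0.2619; e^(−0.406×4.3) = 0.1745
⟨n⟩ = 0.44 × (0.2619 − 0.1745) / (0.406 × 1) = 0.44 × 0.2153 = 0.0947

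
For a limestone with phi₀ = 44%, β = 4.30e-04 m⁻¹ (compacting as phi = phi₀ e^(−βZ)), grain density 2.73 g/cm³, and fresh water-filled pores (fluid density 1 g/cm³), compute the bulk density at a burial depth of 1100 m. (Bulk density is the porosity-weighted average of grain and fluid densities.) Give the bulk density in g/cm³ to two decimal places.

Working in km (1 km = 1000 m; β in km⁻¹ = β in m⁻¹ × 1000):
Porosity at depth: phi = 0.44·exp(−0.43×1.1) = 0.44×0.6231 = 0.2742
Bulk density: ρ_b = (1−phi)ρ_g + phi·ρ_f = 0.7258×2.73 + 0.2742×1
       = 1.981 + 0.274 = 2.256 g/cm³

2.26 g/cm³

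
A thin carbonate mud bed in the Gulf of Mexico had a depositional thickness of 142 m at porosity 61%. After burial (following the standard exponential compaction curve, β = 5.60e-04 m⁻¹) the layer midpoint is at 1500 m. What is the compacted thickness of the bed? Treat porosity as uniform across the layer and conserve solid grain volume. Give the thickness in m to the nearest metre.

Working in km (1 km = 1000 m; β in km⁻¹ = β in m⁻¹ × 1000):
Porosity at 1.5 km: φ = 0.61·exp(−0.56×1.5) = 0.2633
Solid-volume conservation: h(1−φ) = h₀(1−φ₀) ⇒ h = h₀·(1−φ₀)/(1−φ)
h = 0.142 × (1 − 0.61)/(1 − 0.2633) = 0.142 × 0.5294 = 0.0752 km

75 m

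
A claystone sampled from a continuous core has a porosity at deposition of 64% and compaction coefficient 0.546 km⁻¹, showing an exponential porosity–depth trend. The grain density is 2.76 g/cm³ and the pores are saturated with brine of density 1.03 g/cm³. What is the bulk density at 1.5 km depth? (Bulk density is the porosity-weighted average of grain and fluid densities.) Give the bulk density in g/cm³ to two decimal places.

Porosity at depth: phi = 0.64·exp(−0.546×1.5) = 0.64×0.4409 = 0.2822
Bulk density: ρ_b = (1−phi)ρ_g + phi·ρ_f = 0.7178×2.76 + 0.2822×1.03
       = 1.981 + 0.291 = 2.272 g/cm³

2.27 g/cm³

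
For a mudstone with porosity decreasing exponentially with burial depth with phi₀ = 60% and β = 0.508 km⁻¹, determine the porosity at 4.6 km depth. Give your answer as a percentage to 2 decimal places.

5.80%

phi = phi₀·exp(−β·d) = 0.6 × exp(−0.508 × 4.6) = 0.6 × exp(−2.337)
  = 0.6 × 0.0966 = 0.0580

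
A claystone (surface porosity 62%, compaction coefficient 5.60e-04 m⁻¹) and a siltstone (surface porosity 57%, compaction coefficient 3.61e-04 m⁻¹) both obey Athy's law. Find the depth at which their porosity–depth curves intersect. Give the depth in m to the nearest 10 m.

Working in km (1 km = 1000 m; k in km⁻¹ = k in m⁻¹ × 1000):
Set phi₀ₐ e^(−kₐZ) = phi₀ᵦ e^(−kᵦZ) ⇒ ln(phi₀ₐ/phi₀ᵦ) = (kₐ − kᵦ)·Z
Z = ln(0.62/0.57) / (0.56 − 0.361) = 0.0841 / 0.199 = 0.423 km

420 m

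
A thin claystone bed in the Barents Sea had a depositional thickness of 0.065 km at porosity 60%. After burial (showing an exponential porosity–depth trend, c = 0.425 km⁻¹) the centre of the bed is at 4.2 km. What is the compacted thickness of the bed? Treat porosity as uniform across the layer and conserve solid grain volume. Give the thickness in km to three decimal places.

Porosity at 4.2 km: n = 0.6·exp(−0.425×4.2) = 0.1007
Solid-volume conservation: h(1−n) = h₀(1−n₀) ⇒ h = h₀·(1−n₀)/(1−n)
h = 0.065 × (1 − 0.6)/(1 − 0.1007) = 0.065 × 0.4448 = 0.0289 km

0.029 km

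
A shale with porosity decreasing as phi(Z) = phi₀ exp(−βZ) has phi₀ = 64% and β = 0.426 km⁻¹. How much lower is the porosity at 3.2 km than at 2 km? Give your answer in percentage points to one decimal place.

phi(2) = 0.64·e^(−0.426×2) = 0.2730
phi(3.2) = 0.64·e^(−0.426×3.2) = 0.1637
Δphi = 0.2730 − 0.1637 = 0.1093

10.9 percentage points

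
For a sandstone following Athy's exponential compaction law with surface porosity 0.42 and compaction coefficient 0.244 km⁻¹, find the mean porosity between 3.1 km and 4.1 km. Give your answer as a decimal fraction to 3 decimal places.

0.175

⟨n⟩ = (1/(z₂−z₁)) ∫ n₀ e^(−kz) dz = n₀·(e^(−k·z₁) − e^(−k·z₂)) / (k·(z₂−z₁))
e^(−0.244×3.1) = 0.4694; e^(−0.244×4.1) = 0.3677
⟨n⟩ = 0.42 × (0.4694 − 0.3677) / (0.244 × 1) = 0.42 × 0.4165 = 0.1749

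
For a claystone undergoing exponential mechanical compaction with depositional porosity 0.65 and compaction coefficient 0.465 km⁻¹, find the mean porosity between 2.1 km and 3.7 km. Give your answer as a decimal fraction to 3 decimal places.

⟨φ⟩ = (1/(d₂−d₁)) ∫ φ₀ e^(−cd) dd = φ₀·(e^(−c·d₁) − e^(−c·d₂)) / (c·(d₂−d₁))
e^(−0.465×2.1) = 0.3766; e^(−0.465×3.7) = 0.1790
⟨φ⟩ = 0.65 × (0.3766 − 0.1790) / (0.465 × 1.6) = 0.65 × 0.2657 = 0.1727

0.173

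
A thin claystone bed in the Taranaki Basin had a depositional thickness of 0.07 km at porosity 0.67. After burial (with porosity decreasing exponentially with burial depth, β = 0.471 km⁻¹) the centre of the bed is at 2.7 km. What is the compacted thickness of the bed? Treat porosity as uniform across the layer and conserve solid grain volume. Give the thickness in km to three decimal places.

Porosity at 2.7 km: n = 0.67·exp(−0.471×2.7) = 0.1878
Solid-volume conservation: h(1−n) = h₀(1−n₀) ⇒ h = h₀·(1−n₀)/(1−n)
h = 0.07 × (1 − 0.67)/(1 − 0.1878) = 0.07 × 0.4063 = 0.0284 km

0.028 km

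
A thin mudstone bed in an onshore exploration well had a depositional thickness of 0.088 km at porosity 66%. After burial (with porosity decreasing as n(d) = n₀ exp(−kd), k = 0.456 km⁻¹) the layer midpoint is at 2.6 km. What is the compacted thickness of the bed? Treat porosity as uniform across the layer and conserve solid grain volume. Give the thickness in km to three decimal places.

Porosity at 2.6 km: n = 0.66·exp(−0.456×2.6) = 0.2017
Solid-volume conservation: h(1−n) = h₀(1−n₀) ⇒ h = h₀·(1−n₀)/(1−n)
h = 0.088 × (1 − 0.66)/(1 − 0.2017) = 0.088 × 0.4259 = 0.0375 km

0.037 km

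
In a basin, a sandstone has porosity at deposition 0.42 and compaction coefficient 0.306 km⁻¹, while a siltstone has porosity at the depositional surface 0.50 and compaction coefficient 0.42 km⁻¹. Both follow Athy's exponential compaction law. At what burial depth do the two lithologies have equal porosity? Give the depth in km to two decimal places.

1.53 km

Set n₀ₐ e^(−cₐZ) = n₀ᵦ e^(−cᵦZ) ⇒ ln(n₀ₐ/n₀ᵦ) = (cₐ − cᵦ)·Z
Z = ln(0.42/0.5) / (0.306 − 0.42) = -0.1744 / -0.114 = 1.529 km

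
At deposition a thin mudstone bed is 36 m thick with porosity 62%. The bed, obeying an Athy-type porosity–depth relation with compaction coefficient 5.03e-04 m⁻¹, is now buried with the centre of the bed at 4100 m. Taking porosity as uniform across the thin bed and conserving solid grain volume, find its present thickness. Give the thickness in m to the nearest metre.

15 m

Working in km (1 km = 1000 m; k in km⁻¹ = k in m⁻¹ × 1000):
Porosity at 4.1 km: n = 0.62·exp(−0.503×4.1) = 0.0788
Solid-volume conservation: h(1−n) = h₀(1−n₀) ⇒ h = h₀·(1−n₀)/(1−n)
h = 0.036 × (1 − 0.62)/(1 − 0.0788) = 0.036 × 0.4125 = 0.0149 km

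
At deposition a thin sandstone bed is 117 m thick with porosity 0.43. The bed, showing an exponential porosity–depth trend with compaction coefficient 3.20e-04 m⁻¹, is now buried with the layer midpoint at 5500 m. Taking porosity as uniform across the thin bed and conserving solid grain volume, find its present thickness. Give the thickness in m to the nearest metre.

Working in km (1 km = 1000 m; c in km⁻¹ = c in m⁻¹ × 1000):
Porosity at 5.5 km: phi = 0.43·exp(−0.32×5.5) = 0.0740
Solid-volume conservation: h(1−phi) = h₀(1−phi₀) ⇒ h = h₀·(1−phi₀)/(1−phi)
h = 0.117 × (1 − 0.43)/(1 − 0.0740) = 0.117 × 0.6155 = 0.0720 km

72 m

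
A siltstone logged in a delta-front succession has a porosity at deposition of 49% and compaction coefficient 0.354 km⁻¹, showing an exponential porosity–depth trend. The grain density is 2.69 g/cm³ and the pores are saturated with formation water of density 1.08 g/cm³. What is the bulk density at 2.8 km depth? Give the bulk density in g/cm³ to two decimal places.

2.40 g/cm³

Porosity at depth: phi = 0.49·exp(−0.354×2.8) = 0.49×0.3711 = 0.1819
Bulk density: ρ_b = (1−phi)ρ_g + phi·ρ_f = 0.8181×2.69 + 0.1819×1.08
       = 2.201 + 0.196 = 2.397 g/cm³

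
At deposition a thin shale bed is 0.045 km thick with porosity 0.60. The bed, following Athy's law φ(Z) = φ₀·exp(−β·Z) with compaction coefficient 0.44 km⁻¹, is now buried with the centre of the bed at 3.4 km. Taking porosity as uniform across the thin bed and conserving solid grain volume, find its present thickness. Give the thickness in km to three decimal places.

Porosity at 3.4 km: φ = 0.6·exp(−0.44×3.4) = 0.1344
Solid-volume conservation: h(1−φ) = h₀(1−φ₀) ⇒ h = h₀·(1−φ₀)/(1−φ)
h = 0.045 × (1 − 0.6)/(1 − 0.1344) = 0.045 × 0.4621 = 0.0208 km

0.021 km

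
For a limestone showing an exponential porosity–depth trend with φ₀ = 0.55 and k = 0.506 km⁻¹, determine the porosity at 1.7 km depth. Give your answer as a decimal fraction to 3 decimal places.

φ = φ₀·exp(−k·Z) = 0.55 × exp(−0.506 × 1.7) = 0.55 × exp(−0.8602)
  = 0.55 × 0.4231 = 0.2327

0.233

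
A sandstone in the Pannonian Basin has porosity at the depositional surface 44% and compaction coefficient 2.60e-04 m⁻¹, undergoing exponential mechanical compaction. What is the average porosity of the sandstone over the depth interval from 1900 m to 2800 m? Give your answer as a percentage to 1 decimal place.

23.9%

Working in km (1 km = 1000 m; k in km⁻¹ = k in m⁻¹ × 1000):
⟨φ⟩ = (1/(d₂−d₁)) ∫ φ₀ e^(−kd) dd = φ₀·(e^(−k·d₁) − e^(−k·d₂)) / (k·(d₂−d₁))
e^(−0.26×1.9) = 0.6102; e^(−0.26×2.8) = 0.4829
⟨φ⟩ = 0.44 × (0.6102 − 0.4829) / (0.26 × 0.9) = 0.44 × 0.5440 = 0.2394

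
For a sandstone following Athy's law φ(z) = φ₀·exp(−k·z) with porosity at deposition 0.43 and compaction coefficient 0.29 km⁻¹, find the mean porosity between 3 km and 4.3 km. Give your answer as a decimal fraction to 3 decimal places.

0.150

⟨φ⟩ = (1/(z₂−z₁)) ∫ φ₀ e^(−kz) dz = φ₀·(e^(−k·z₁) − e^(−k·z₂)) / (k·(z₂−z₁))
e^(−0.29×3) = 0.4190; e^(−0.29×4.3) = 0.2874
⟨φ⟩ = 0.43 × (0.4190 − 0.2874) / (0.29 × 1.3) = 0.43 × 0.3490 = 0.1501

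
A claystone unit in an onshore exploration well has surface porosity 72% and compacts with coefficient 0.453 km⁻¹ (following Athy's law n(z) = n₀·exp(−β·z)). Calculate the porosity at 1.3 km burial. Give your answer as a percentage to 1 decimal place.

40.0%

n = n₀·exp(−β·z) = 0.72 × exp(−0.453 × 1.3) = 0.72 × exp(−0.5889)
  = 0.72 × 0.5549 = 0.3996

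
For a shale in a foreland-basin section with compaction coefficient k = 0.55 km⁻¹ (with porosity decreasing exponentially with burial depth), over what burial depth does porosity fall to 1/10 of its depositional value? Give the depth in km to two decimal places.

4.19 km

φ/φ₀ = 1/10 ⇒ exp(−k·z) = 1/10 ⇒ z = ln(10) / k
z = 2.3026 / 0.55 = 4.187 km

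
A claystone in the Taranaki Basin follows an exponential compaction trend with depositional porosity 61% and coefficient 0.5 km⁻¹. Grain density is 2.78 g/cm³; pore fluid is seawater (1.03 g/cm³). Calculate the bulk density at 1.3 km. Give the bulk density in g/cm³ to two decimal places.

2.22 g/cm³

Porosity at depth: φ = 0.61·exp(−0.5×1.3) = 0.61×0.5220 = 0.3184
Bulk density: ρ_b = (1−φ)ρ_g + φ·ρ_f = 0.6816×2.78 + 0.3184×1.03
       = 1.895 + 0.328 = 2.223 g/cm³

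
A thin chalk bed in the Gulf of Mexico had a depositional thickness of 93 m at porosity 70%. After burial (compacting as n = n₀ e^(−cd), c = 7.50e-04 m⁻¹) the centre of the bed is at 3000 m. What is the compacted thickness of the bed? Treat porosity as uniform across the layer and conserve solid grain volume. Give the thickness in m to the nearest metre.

30 m

Working in km (1 km = 1000 m; c in km⁻¹ = c in m⁻¹ × 1000):
Porosity at 3 km: n = 0.7·exp(−0.75×3) = 0.0738
Solid-volume conservation: h(1−n) = h₀(1−n₀) ⇒ h = h₀·(1−n₀)/(1−n)
h = 0.093 × (1 − 0.7)/(1 − 0.0738) = 0.093 × 0.3239 = 0.0301 km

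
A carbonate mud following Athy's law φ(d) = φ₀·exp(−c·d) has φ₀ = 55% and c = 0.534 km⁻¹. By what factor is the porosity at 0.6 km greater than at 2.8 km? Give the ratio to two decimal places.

φ(d₁)/φ(d₂) = e^(−c·d₁)/e^(−c·d₂) = e^{c(d₂−d₁)}
= exp(0.534 × 2.2) = exp(1.175) = 3.2375

3.24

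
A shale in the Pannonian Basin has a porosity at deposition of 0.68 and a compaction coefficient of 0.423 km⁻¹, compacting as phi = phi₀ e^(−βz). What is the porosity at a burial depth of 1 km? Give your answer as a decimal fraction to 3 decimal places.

phi = phi₀·exp(−β·z) = 0.68 × exp(−0.423 × 1) = 0.68 × exp(−0.423)
  = 0.68 × 0.6551 = 0.4455

0.445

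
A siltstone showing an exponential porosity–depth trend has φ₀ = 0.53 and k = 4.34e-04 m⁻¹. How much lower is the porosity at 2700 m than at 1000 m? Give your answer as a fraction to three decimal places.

Working in km (1 km = 1000 m; k in km⁻¹ = k in m⁻¹ × 1000):
φ(1) = 0.53·e^(−0.434×1) = 0.3434
φ(2.7) = 0.53·e^(−0.434×2.7) = 0.1642
Δφ = 0.3434 − 0.1642 = 0.1792

0.179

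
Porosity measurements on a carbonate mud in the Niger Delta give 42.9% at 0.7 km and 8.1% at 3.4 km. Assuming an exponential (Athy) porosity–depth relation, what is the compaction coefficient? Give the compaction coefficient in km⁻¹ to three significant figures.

0.617 km⁻¹

Athy: n(d) = n₀ e^(−cd) ⇒ n₁/n₂ = e^{c(d₂−d₁)} ⇒ c = ln(n₁/n₂)/(d₂−d₁)
c = ln(0.429/0.081) / (3.4 − 0.7) = ln(5.296) / 2.7 = 1.6670 / 2.7 = 0.6174 km⁻¹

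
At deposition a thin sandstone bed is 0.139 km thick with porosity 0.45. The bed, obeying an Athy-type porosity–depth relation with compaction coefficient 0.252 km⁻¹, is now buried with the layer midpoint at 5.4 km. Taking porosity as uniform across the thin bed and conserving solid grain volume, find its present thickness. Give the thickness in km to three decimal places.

0.086 km

Porosity at 5.4 km: n = 0.45·exp(−0.252×5.4) = 0.1154
Solid-volume conservation: h(1−n) = h₀(1−n₀) ⇒ h = h₀·(1−n₀)/(1−n)
h = 0.139 × (1 − 0.45)/(1 − 0.1154) = 0.139 × 0.6218 = 0.0864 km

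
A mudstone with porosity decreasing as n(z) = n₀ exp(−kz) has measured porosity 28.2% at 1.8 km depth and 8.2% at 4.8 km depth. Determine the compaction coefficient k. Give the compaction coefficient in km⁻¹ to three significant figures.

0.412 km⁻¹

Athy: n(z) = n₀ e^(−kz) ⇒ n₁/n₂ = e^{k(z₂−z₁)} ⇒ k = ln(n₁/n₂)/(z₂−z₁)
k = ln(0.282/0.082) / (4.8 − 1.8) = ln(3.439) / 3 = 1.2352 / 3 = 0.4117 km⁻¹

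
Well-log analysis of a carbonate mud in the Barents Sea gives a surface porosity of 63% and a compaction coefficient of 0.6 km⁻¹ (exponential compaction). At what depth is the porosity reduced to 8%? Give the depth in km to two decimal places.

Invert Athy's law: d = ln(n₀/n) / c
d = ln(0.63/0.08) / 0.6 = ln(7.875) / 0.6 = 2.0637 / 0.6 = 3.439 km

3.44 km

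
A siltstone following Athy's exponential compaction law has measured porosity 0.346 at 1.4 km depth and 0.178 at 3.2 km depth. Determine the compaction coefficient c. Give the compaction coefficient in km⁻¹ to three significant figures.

0.369 km⁻¹

Athy: φ(d) = φ₀ e^(−cd) ⇒ φ₁/φ₂ = e^{c(d₂−d₁)} ⇒ c = ln(φ₁/φ₂)/(d₂−d₁)
c = ln(0.346/0.178) / (3.2 − 1.4) = ln(1.944) / 1.8 = 0.6647 / 1.8 = 0.3693 km⁻¹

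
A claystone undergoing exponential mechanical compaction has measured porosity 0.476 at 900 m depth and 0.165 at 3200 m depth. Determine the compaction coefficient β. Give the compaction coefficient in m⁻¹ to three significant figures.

Working in km (1 km = 1000 m; β in km⁻¹ = β in m⁻¹ × 1000):
Athy: phi(d) = phi₀ e^(−βd) ⇒ phi₁/phi₂ = e^{β(d₂−d₁)} ⇒ β = ln(phi₁/phi₂)/(d₂−d₁)
β = ln(0.476/0.165) / (3.2 − 0.9) = ln(2.885) / 2.3 = 1.0595 / 2.3 = 0.4606 km⁻¹

0.000461 m⁻¹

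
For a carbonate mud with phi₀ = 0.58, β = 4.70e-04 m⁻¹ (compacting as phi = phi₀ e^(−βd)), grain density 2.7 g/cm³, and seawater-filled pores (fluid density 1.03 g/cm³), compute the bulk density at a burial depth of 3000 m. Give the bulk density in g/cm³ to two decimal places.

Working in km (1 km = 1000 m; β in km⁻¹ = β in m⁻¹ × 1000):
Porosity at depth: phi = 0.58·exp(−0.47×3) = 0.58×0.2441 = 0.1416
Bulk density: ρ_b = (1−phi)ρ_g + phi·ρ_f = 0.8584×2.7 + 0.1416×1.03
       = 2.318 + 0.146 = 2.464 g/cm³

2.46 g/cm³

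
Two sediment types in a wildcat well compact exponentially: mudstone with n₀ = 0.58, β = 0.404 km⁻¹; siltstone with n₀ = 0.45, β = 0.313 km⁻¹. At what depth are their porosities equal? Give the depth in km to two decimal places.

Set n₀ₐ e^(−βₐZ) = n₀ᵦ e^(−βᵦZ) ⇒ ln(n₀ₐ/n₀ᵦ) = (βₐ − βᵦ)·Z
Z = ln(0.58/0.45) / (0.404 − 0.313) = 0.2538 / 0.091 = 2.789 km

2.79 km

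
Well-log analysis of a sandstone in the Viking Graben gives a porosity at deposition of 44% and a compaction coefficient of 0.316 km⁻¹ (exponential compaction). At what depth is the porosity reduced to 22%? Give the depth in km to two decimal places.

2.19 km

Invert Athy's law: d = ln(n₀/n) / k
d = ln(0.44/0.22) / 0.316 = ln(2) / 0.316 = 0.6931 / 0.316 = 2.194 km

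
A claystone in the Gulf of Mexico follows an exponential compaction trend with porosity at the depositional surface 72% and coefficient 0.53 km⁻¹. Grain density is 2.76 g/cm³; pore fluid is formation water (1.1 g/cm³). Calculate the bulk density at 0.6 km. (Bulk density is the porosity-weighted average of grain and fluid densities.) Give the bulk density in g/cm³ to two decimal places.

1.89 g/cm³

Porosity at depth: phi = 0.72·exp(−0.53×0.6) = 0.72×0.7276 = 0.5239
Bulk density: ρ_b = (1−phi)ρ_g + phi·ρ_f = 0.4761×2.76 + 0.5239×1.1
       = 1.314 + 0.576 = 1.890 g/cm³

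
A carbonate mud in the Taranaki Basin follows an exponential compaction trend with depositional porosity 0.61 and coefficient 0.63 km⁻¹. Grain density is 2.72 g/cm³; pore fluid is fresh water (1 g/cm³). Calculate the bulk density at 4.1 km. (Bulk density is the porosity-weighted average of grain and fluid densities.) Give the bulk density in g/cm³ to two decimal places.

Porosity at depth: phi = 0.61·exp(−0.63×4.1) = 0.61×0.0755 = 0.0461
Bulk density: ρ_b = (1−phi)ρ_g + phi·ρ_f = 0.9539×2.72 + 0.0461×1
       = 2.595 + 0.046 = 2.641 g/cm³

2.64 g/cm³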